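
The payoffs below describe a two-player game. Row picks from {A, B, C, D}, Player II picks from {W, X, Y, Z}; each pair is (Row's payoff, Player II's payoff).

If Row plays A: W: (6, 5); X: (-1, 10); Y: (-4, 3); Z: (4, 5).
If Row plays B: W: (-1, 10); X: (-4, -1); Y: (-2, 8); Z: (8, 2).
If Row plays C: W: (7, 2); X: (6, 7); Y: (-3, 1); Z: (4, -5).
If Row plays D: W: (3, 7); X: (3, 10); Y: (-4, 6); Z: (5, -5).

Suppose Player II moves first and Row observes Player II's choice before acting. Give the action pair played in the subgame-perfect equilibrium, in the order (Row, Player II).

Solve by backward induction (Player II leads).
- W → Row plays C (best of 6, -1, 7, 3); Player II gets 2.
- X → Row plays C (best of -1, -4, 6, 3); Player II gets 7.
- Y → Row plays B (best of -4, -2, -3, -4); Player II gets 8.
- Z → Row plays B (best of 4, 8, 4, 5); Player II gets 2.
Maximizing over 2, 7, 8, 2, Player II chooses Y. Subgame-perfect outcome: (B, Y) with payoffs (-2, 8).

(B, Y)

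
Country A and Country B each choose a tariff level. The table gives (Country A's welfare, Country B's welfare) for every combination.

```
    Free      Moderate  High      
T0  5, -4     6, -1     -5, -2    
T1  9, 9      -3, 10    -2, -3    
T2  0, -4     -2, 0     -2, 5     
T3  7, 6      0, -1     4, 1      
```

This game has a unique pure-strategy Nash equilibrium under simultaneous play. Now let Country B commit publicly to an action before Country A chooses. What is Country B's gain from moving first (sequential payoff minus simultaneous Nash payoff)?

Work backward from Country A's decision.
- Free: Country A compares 5, 9, 0, 7 and picks T1; Country B would get 9.
- Moderate: Country A compares 6, -3, -2, 0 and picks T0; Country B would get -1.
- High: Country A compares -5, -2, -2, 4 and picks T3; Country B would get 1.
Country B's induced payoffs are 9, -1, 1, so Country B commits to Free. Subgame-perfect outcome: (T1, Free) with payoffs (9, 9).
Under simultaneous play:
Country A's best replies: Free→T1; Moderate→T0; High→T3.
Country B's best replies: T0→Moderate; T1→Moderate; T2→High; T3→Free.
Only (T0, Moderate) has each player best-responding; Nash payoffs (6, -1).
Country B's commitment gain: 9 − -1 = 10.

10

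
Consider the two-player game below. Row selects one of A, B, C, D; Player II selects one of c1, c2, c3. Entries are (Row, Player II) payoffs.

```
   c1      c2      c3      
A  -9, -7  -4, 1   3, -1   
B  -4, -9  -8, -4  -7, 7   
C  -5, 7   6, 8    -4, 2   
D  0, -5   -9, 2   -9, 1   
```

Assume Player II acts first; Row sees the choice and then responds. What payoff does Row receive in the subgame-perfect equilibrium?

Row best-responds to each possible Player II move:
- c1: BR = D, leader payoff -5.
- c2: BR = C, leader payoff 8.
- c3: BR = A, leader payoff -1.
Player II's induced payoffs are -5, 8, -1, so Player II commits to c2. Subgame-perfect outcome: (C, c2) with payoffs (6, 8).

6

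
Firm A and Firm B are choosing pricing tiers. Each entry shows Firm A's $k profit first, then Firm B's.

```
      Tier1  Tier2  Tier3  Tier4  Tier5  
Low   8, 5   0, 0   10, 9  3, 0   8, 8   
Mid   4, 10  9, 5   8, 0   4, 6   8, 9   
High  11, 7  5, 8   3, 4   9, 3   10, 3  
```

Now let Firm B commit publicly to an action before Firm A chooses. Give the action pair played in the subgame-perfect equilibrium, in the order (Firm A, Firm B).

Backward induction with Firm B moving first.
- Tier1: BR = High, leader payoff 7.
- Tier2: BR = Mid, leader payoff 5.
- Tier3: BR = Low, leader payoff 9.
- Tier4: BR = High, leader payoff 3.
- Tier5: BR = High, leader payoff 3.
Firm B's induced payoffs are 7, 5, 9, 3, 3, so Firm B commits to Tier3. Subgame-perfect outcome: (Low, Tier3) with payoffs (10, 9).

(Low, Tier3)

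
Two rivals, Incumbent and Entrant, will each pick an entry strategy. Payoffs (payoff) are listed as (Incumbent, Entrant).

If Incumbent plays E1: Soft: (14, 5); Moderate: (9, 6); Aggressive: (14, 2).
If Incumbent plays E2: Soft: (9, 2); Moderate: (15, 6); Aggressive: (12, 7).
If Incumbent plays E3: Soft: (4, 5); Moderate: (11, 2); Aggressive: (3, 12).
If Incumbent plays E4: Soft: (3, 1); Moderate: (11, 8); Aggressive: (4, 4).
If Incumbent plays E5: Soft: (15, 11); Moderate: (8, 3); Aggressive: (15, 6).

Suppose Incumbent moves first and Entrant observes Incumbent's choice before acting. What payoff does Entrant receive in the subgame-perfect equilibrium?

Work backward from Entrant's decision.
- E1: BR = Moderate, leader payoff 9.
- E2: BR = Aggressive, leader payoff 12.
- E3: BR = Aggressive, leader payoff 3.
- E4: BR = Moderate, leader payoff 11.
- E5: BR = Soft, leader payoff 15.
Among 9, 12, 3, 11, 15, the best is 15 at E5. Subgame-perfect outcome: (E5, Soft) with payoffs (15, 11).

11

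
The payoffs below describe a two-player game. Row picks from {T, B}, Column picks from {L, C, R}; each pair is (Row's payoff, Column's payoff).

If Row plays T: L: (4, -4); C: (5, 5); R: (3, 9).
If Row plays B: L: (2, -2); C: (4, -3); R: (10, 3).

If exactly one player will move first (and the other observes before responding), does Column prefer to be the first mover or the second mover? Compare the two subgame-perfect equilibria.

If Row leads: Column's best replies are T→R, B→R; Row's induced payoffs 3, 10; outcome (B, R), payoffs (10, 3).
If Column leads: Row's best replies are L→T, C→T, R→B; Column's induced payoffs -4, 5, 3; outcome (T, C), payoffs (5, 5).
Column gets 5 moving first and 3 moving second, so Column prefers to move first.

first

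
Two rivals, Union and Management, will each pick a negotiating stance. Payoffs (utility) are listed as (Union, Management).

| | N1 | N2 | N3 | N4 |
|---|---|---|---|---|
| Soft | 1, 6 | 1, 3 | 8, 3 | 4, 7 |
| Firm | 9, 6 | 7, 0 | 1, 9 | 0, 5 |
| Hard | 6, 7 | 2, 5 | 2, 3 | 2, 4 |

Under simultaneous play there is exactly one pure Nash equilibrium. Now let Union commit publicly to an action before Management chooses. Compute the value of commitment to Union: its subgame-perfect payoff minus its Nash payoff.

2

Management best-responds to each possible Union move:
- Soft → Management plays N4 (best of 6, 3, 3, 7); Union gets 4.
- Firm → Management plays N3 (best of 6, 0, 9, 5); Union gets 1.
- Hard → Management plays N1 (best of 7, 5, 3, 4); Union gets 6.
Union's induced payoffs are 4, 1, 6, so Union commits to Hard. Subgame-perfect outcome: (Hard, N1) with payoffs (6, 7).
Now find the simultaneous Nash equilibrium.
Union's best replies: N1→Firm; N2→Firm; N3→Soft; N4→Soft.
Management's best replies: Soft→N4; Firm→N3; Hard→N1.
The unique mutual best reply is (Soft, N4), giving (4, 7).
Union's commitment gain: 6 − 4 = 2.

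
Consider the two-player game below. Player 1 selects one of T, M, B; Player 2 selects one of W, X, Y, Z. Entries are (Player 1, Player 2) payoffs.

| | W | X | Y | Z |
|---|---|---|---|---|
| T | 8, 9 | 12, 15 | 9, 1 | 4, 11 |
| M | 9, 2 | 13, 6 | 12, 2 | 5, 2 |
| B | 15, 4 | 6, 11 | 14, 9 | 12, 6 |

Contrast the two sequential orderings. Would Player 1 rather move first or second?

second

If Player 1 leads: Player 2's best replies are T→X, M→X, B→X; Player 1's induced payoffs 12, 13, 6; outcome (M, X), payoffs (13, 6).
If Player 2 leads: Player 1's best replies are W→B, X→M, Y→B, Z→B; Player 2's induced payoffs 4, 6, 9, 6; outcome (B, Y), payoffs (14, 9).
Player 1 gets 13 moving first and 14 moving second, so Player 1 prefers to move second.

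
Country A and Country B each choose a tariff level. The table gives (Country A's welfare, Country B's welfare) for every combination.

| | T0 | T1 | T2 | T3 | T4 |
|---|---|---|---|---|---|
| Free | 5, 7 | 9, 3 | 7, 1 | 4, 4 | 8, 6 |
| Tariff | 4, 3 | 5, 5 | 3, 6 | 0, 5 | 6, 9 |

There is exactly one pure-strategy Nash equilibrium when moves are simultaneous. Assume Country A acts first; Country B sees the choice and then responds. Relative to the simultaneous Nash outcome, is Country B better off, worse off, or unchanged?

better off

Backward induction with Country A moving first.
- Free → Country B plays T0 (best of 7, 3, 1, 4, 6); Country A gets 5.
- Tariff → Country B plays T4 (best of 3, 5, 6, 5, 9); Country A gets 6.
Country A's induced payoffs are 5, 6, so Country A commits to Tariff. Subgame-perfect outcome: (Tariff, T4) with payoffs (6, 9).
Under simultaneous play:
Country A's best replies: T0→Free; T1→Free; T2→Free; T3→Free; T4→Free.
Country B's best replies: Free→T0; Tariff→T4.
The unique mutual best reply is (Free, T0), giving (5, 7).
Country B earns 9 sequentially versus 7 at the Nash outcome: better off.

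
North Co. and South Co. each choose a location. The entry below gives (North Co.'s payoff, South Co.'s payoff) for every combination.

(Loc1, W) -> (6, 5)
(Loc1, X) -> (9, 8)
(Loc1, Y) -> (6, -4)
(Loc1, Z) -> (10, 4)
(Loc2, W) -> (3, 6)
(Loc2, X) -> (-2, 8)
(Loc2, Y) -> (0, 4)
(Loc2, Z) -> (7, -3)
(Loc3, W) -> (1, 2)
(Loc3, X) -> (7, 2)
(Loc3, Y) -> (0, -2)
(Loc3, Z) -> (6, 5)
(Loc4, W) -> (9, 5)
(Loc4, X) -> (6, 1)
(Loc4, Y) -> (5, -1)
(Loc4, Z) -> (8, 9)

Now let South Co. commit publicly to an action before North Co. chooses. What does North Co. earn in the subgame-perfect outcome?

Solve by backward induction (South Co. leads).
- W: BR = Loc4, leader payoff 5.
- X: BR = Loc1, leader payoff 8.
- Y: BR = Loc1, leader payoff -4.
- Z: BR = Loc1, leader payoff 4.
Among 5, 8, -4, 4, the best is 8 at X. Subgame-perfect outcome: (Loc1, X) with payoffs (9, 8).

9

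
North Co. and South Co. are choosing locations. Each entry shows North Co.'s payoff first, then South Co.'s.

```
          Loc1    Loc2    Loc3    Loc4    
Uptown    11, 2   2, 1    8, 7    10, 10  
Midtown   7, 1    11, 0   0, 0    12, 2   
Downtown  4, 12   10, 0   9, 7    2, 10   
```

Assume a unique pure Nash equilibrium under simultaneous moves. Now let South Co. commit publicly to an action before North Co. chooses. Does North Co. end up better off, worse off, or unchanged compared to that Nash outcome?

worse off

Solve by backward induction (South Co. leads).
- Loc1: North Co. compares 11, 7, 4 and picks Uptown; South Co. would get 2.
- Loc2: North Co. compares 2, 11, 10 and picks Midtown; South Co. would get 0.
- Loc3: North Co. compares 8, 0, 9 and picks Downtown; South Co. would get 7.
- Loc4: North Co. compares 10, 12, 2 and picks Midtown; South Co. would get 2.
South Co.'s induced payoffs are 2, 0, 7, 2, so South Co. commits to Loc3. Subgame-perfect outcome: (Downtown, Loc3) with payoffs (9, 7).
Now find the simultaneous Nash equilibrium.
North Co.'s best replies: Loc1→Uptown; Loc2→Midtown; Loc3→Downtown; Loc4→Midtown.
South Co.'s best replies: Uptown→Loc4; Midtown→Loc4; Downtown→Loc1.
Only (Midtown, Loc4) has each player best-responding; Nash payoffs (12, 2).
North Co. earns 9 sequentially versus 12 at the Nash outcome: worse off.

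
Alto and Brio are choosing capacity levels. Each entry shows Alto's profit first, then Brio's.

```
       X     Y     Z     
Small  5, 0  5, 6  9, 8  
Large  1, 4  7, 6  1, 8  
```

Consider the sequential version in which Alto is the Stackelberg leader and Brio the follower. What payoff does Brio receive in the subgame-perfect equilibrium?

8

Solve by backward induction (Alto leads).
- Small → Brio plays Z (best of 0, 6, 8); Alto gets 9.
- Large → Brio plays Z (best of 4, 6, 8); Alto gets 1.
Maximizing over 9, 1, Alto chooses Small. Subgame-perfect outcome: (Small, Z) with payoffs (9, 8).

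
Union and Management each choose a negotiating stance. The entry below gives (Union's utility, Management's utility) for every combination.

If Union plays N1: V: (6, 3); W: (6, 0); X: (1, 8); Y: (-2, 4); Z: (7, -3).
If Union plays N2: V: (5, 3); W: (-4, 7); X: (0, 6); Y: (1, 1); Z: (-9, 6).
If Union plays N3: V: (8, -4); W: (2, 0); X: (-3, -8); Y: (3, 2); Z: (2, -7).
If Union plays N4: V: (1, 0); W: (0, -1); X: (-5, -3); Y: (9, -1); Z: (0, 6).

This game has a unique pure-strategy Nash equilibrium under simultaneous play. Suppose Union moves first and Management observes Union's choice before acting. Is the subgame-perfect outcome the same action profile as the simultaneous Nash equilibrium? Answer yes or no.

no

Solve by backward induction (Union leads).
- N1: Management compares 3, 0, 8, 4, -3 and picks X; Union would get 1.
- N2: Management compares 3, 7, 6, 1, 6 and picks W; Union would get -4.
- N3: Management compares -4, 0, -8, 2, -7 and picks Y; Union would get 3.
- N4: Management compares 0, -1, -3, -1, 6 and picks Z; Union would get 0.
Union's induced payoffs are 1, -4, 3, 0, so Union commits to N3. Subgame-perfect outcome: (N3, Y) with payoffs (3, 2).
Under simultaneous play:
Union's best replies: V→N3; W→N1; X→N1; Y→N4; Z→N1.
Management's best replies: N1→X; N2→W; N3→Y; N4→Z.
Only (N1, X) has each player best-responding; Nash payoffs (1, 8).
Sequential outcome (N3, Y) differs from the Nash profile (N1, X).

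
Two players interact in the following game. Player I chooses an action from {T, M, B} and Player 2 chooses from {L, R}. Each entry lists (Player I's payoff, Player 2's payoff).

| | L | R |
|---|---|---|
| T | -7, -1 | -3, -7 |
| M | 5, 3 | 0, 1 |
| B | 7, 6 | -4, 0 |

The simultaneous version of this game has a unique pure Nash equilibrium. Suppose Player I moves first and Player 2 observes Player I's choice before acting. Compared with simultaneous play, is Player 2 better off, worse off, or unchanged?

Player 2 best-responds to each possible Player I move:
- T: BR = L, leader payoff -7.
- M: BR = L, leader payoff 5.
- B: BR = L, leader payoff 7.
Among -7, 5, 7, the best is 7 at B. Subgame-perfect outcome: (B, L) with payoffs (7, 6).
Under simultaneous play:
Player I's best replies: L→B; R→M.
Player 2's best replies: T→L; M→L; B→L.
The unique mutual best reply is (B, L), giving (7, 6).
Player 2 earns 6 sequentially versus 6 at the Nash outcome: unchanged.

unchanged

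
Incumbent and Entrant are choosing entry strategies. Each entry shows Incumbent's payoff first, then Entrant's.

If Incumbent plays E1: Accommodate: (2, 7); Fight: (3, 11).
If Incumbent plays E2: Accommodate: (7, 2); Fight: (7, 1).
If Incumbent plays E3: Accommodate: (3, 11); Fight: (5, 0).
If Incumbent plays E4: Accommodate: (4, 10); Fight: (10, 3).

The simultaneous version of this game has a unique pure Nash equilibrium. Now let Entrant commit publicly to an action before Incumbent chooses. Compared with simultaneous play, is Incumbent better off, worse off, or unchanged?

Solve by backward induction (Entrant leads).
- Accommodate: Incumbent compares 2, 7, 3, 4 and picks E2; Entrant would get 2.
- Fight: Incumbent compares 3, 7, 5, 10 and picks E4; Entrant would get 3.
Among 2, 3, the best is 3 at Fight. Subgame-perfect outcome: (E4, Fight) with payoffs (10, 3).
Now find the simultaneous Nash equilibrium.
Incumbent's best replies: Accommodate→E2; Fight→E4.
Entrant's best replies: E1→Fight; E2→Accommodate; E3→Accommodate; E4→Accommodate.
Only (E2, Accommodate) has each player best-responding; Nash payoffs (7, 2).
Incumbent earns 10 sequentially versus 7 at the Nash outcome: better off.

better off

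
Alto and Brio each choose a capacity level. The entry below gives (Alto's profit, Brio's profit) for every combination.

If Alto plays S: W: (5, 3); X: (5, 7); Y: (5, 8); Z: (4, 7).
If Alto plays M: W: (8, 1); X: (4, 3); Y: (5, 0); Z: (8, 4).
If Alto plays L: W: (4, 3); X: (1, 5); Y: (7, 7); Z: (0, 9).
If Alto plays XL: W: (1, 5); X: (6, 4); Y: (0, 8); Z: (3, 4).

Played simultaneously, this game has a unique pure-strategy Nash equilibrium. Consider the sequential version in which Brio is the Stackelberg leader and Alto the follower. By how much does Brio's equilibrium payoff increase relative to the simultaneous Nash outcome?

Backward induction with Brio moving first.
- W: Alto compares 5, 8, 4, 1 and picks M; Brio would get 1.
- X: Alto compares 5, 4, 1, 6 and picks XL; Brio would get 4.
- Y: Alto compares 5, 5, 7, 0 and picks L; Brio would get 7.
- Z: Alto compares 4, 8, 0, 3 and picks M; Brio would get 4.
Maximizing over 1, 4, 7, 4, Brio chooses Y. Subgame-perfect outcome: (L, Y) with payoffs (7, 7).
For the simultaneous game, intersect best replies.
Alto's best replies: W→M; X→XL; Y→L; Z→M.
Brio's best replies: S→Y; M→Z; L→Z; XL→Y.
Only (M, Z) has each player best-responding; Nash payoffs (8, 4).
Brio's commitment gain: 7 − 4 = 3.

3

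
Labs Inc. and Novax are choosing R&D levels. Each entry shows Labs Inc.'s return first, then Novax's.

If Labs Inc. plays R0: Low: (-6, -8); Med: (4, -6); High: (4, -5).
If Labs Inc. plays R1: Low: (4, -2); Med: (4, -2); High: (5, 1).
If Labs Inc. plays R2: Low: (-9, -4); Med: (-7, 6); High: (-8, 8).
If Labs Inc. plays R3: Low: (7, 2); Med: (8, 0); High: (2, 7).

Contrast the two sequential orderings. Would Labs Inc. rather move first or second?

second

If Labs Inc. leads: Novax's best replies are R0→High, R1→High, R2→High, R3→High; Labs Inc.'s induced payoffs 4, 5, -8, 2; outcome (R1, High), payoffs (5, 1).
If Novax leads: Labs Inc.'s best replies are Low→R3, Med→R3, High→R1; Novax's induced payoffs 2, 0, 1; outcome (R3, Low), payoffs (7, 2).
Labs Inc. gets 5 moving first and 7 moving second, so Labs Inc. prefers to move second.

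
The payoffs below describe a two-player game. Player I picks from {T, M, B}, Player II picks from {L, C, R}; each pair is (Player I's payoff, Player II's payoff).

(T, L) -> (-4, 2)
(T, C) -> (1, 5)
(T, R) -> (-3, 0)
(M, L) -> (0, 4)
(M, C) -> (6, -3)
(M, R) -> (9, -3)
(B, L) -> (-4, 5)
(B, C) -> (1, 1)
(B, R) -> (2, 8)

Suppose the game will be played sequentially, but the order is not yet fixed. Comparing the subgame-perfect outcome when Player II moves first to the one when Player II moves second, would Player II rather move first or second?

If Player I leads: Player II's best replies are T→C, M→L, B→R; Player I's induced payoffs 1, 0, 2; outcome (B, R), payoffs (2, 8).
If Player II leads: Player I's best replies are L→M, C→M, R→M; Player II's induced payoffs 4, -3, -3; outcome (M, L), payoffs (0, 4).
Player II gets 4 moving first and 8 moving second, so Player II prefers to move second.

second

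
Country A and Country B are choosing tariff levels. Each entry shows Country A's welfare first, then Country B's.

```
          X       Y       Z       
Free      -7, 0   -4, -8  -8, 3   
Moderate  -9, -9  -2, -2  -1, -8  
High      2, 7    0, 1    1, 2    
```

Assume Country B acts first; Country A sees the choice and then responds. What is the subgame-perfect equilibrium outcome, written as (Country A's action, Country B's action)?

(High, X)

Work backward from Country A's decision.
- X: Country A compares -7, -9, 2 and picks High; Country B would get 7.
- Y: Country A compares -4, -2, 0 and picks High; Country B would get 1.
- Z: Country A compares -8, -1, 1 and picks High; Country B would get 2.
Among 7, 1, 2, the best is 7 at X. Subgame-perfect outcome: (High, X) with payoffs (2, 7).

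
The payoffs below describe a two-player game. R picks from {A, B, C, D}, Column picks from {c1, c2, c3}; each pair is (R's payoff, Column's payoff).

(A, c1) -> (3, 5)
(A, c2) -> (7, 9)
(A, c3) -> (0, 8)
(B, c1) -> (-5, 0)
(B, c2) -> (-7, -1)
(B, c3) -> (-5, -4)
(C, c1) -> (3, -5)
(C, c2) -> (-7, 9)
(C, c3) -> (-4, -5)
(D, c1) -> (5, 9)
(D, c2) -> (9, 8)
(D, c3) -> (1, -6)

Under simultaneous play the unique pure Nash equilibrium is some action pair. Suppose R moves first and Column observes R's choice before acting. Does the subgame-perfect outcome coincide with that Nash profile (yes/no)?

Solve by backward induction (R leads).
- A: Column compares 5, 9, 8 and picks c2; R would get 7.
- B: Column compares 0, -1, -4 and picks c1; R would get -5.
- C: Column compares -5, 9, -5 and picks c2; R would get -7.
- D: Column compares 9, 8, -6 and picks c1; R would get 5.
Among 7, -5, -7, 5, the best is 7 at A. Subgame-perfect outcome: (A, c2) with payoffs (7, 9).
Now find the simultaneous Nash equilibrium.
R's best replies: c1→D; c2→D; c3→D.
Column's best replies: A→c2; B→c1; C→c2; D→c1.
Only (D, c1) has each player best-responding; Nash payoffs (5, 9).
Sequential outcome (A, c2) differs from the Nash profile (D, c1).

no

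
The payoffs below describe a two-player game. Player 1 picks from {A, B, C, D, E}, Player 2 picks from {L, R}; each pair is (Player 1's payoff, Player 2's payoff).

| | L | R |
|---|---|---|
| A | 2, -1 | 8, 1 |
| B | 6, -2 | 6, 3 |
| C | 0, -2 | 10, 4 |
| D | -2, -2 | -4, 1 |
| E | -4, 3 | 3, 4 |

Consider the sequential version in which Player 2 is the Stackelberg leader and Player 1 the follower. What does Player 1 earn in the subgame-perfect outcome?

10

Backward induction with Player 2 moving first.
- L → Player 1 plays B (best of 2, 6, 0, -2, -4); Player 2 gets -2.
- R → Player 1 plays C (best of 8, 6, 10, -4, 3); Player 2 gets 4.
Among -2, 4, the best is 4 at R. Subgame-perfect outcome: (C, R) with payoffs (10, 4).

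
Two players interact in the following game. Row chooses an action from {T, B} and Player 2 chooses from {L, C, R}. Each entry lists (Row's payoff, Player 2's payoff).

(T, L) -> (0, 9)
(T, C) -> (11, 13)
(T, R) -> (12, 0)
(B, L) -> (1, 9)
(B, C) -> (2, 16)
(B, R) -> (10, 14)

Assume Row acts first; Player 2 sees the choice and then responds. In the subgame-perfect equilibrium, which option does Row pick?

T

Backward induction with Row moving first.
- T: BR = C, leader payoff 11.
- B: BR = C, leader payoff 2.
Row's induced payoffs are 11, 2, so Row commits to T. Subgame-perfect outcome: (T, C) with payoffs (11, 13).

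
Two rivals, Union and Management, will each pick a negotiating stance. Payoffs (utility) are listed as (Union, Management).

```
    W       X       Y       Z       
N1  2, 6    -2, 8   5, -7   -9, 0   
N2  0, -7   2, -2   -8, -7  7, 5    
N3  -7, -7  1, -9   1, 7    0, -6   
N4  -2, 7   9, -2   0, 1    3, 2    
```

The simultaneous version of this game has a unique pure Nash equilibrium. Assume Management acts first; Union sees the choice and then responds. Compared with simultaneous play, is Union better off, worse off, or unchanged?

Backward induction with Management moving first.
- W → Union plays N1 (best of 2, 0, -7, -2); Management gets 6.
- X → Union plays N4 (best of -2, 2, 1, 9); Management gets -2.
- Y → Union plays N1 (best of 5, -8, 1, 0); Management gets -7.
- Z → Union plays N2 (best of -9, 7, 0, 3); Management gets 5.
Maximizing over 6, -2, -7, 5, Management chooses W. Subgame-perfect outcome: (N1, W) with payoffs (2, 6).
For the simultaneous game, intersect best replies.
Union's best replies: W→N1; X→N4; Y→N1; Z→N2.
Management's best replies: N1→X; N2→Z; N3→Y; N4→W.
The unique mutual best reply is (N2, Z), giving (7, 5).
Union earns 2 sequentially versus 7 at the Nash outcome: worse off.

worse off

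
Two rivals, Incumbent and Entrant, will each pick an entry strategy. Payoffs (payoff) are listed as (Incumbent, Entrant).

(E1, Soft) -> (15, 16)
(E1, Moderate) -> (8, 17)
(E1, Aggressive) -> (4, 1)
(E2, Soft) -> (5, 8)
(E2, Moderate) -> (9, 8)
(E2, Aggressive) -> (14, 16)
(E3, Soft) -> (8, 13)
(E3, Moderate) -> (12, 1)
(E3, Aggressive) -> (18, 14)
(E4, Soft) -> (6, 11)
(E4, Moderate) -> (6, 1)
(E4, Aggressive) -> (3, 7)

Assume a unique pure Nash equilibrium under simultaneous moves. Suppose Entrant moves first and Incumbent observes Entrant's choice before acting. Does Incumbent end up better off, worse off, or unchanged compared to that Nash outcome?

worse off

Solve by backward induction (Entrant leads).
- Soft → Incumbent plays E1 (best of 15, 5, 8, 6); Entrant gets 16.
- Moderate → Incumbent plays E3 (best of 8, 9, 12, 6); Entrant gets 1.
- Aggressive → Incumbent plays E3 (best of 4, 14, 18, 3); Entrant gets 14.
Among 16, 1, 14, the best is 16 at Soft. Subgame-perfect outcome: (E1, Soft) with payoffs (15, 16).
For the simultaneous game, intersect best replies.
Incumbent's best replies: Soft→E1; Moderate→E3; Aggressive→E3.
Entrant's best replies: E1→Moderate; E2→Aggressive; E3→Aggressive; E4→Soft.
The unique mutual best reply is (E3, Aggressive), giving (18, 14).
Incumbent earns 15 sequentially versus 18 at the Nash outcome: worse off.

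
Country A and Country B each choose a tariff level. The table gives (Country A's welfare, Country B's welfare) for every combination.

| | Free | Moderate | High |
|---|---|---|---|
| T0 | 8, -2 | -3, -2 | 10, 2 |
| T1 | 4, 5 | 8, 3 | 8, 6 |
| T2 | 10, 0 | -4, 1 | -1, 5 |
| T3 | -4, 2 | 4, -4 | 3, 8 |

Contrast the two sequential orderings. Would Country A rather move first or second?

If Country A leads: Country B's best replies are T0→High, T1→High, T2→High, T3→High; Country A's induced payoffs 10, 8, -1, 3; outcome (T0, High), payoffs (10, 2).
If Country B leads: Country A's best replies are Free→T2, Moderate→T1, High→T0; Country B's induced payoffs 0, 3, 2; outcome (T1, Moderate), payoffs (8, 3).
Country A gets 10 moving first and 8 moving second, so Country A prefers to move first.

first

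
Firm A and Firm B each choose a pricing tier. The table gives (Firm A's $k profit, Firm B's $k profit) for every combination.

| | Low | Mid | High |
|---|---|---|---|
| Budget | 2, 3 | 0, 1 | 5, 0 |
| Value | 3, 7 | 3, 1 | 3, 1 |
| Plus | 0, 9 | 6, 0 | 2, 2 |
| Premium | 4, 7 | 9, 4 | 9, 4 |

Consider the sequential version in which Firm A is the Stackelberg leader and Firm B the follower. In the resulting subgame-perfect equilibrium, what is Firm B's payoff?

Work backward from Firm B's decision.
- Budget → Firm B plays Low (best of 3, 1, 0); Firm A gets 2.
- Value → Firm B plays Low (best of 7, 1, 1); Firm A gets 3.
- Plus → Firm B plays Low (best of 9, 0, 2); Firm A gets 0.
- Premium → Firm B plays Low (best of 7, 4, 4); Firm A gets 4.
Firm A's induced payoffs are 2, 3, 0, 4, so Firm A commits to Premium. Subgame-perfect outcome: (Premium, Low) with payoffs (4, 7).

7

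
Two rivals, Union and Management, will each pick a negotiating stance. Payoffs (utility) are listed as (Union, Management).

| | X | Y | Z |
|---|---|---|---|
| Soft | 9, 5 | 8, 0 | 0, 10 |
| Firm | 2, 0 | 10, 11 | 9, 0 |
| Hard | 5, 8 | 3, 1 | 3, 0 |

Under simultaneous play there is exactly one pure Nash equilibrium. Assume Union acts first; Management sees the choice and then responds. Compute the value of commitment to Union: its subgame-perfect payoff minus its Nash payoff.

0

Management best-responds to each possible Union move:
- Soft: Management compares 5, 0, 10 and picks Z; Union would get 0.
- Firm: Management compares 0, 11, 0 and picks Y; Union would get 10.
- Hard: Management compares 8, 1, 0 and picks X; Union would get 5.
Among 0, 10, 5, the best is 10 at Firm. Subgame-perfect outcome: (Firm, Y) with payoffs (10, 11).
Under simultaneous play:
Union's best replies: X→Soft; Y→Firm; Z→Firm.
Management's best replies: Soft→Z; Firm→Y; Hard→X.
The unique mutual best reply is (Firm, Y), giving (10, 11).
Union's commitment gain: 10 − 10 = 0.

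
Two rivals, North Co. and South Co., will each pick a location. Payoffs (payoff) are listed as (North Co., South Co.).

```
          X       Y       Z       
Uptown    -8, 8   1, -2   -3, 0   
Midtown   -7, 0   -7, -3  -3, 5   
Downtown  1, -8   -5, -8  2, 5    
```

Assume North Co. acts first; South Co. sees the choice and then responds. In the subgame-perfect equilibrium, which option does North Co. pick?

South Co. best-responds to each possible North Co. move:
- Uptown: BR = X, leader payoff -8.
- Midtown: BR = Z, leader payoff -3.
- Downtown: BR = Z, leader payoff 2.
Maximizing over -8, -3, 2, North Co. chooses Downtown. Subgame-perfect outcome: (Downtown, Z) with payoffs (2, 5).

Downtown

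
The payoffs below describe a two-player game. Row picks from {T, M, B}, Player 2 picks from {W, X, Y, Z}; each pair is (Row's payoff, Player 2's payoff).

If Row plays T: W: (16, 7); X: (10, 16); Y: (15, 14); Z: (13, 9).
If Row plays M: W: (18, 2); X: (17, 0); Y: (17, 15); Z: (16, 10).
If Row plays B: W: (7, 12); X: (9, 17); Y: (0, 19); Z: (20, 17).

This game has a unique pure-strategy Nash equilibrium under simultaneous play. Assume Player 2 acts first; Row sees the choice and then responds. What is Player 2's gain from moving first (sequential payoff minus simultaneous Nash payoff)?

Work backward from Row's decision.
- W: BR = M, leader payoff 2.
- X: BR = M, leader payoff 0.
- Y: BR = M, leader payoff 15.
- Z: BR = B, leader payoff 17.
Among 2, 0, 15, 17, the best is 17 at Z. Subgame-perfect outcome: (B, Z) with payoffs (20, 17).
Under simultaneous play:
Row's best replies: W→M; X→M; Y→M; Z→B.
Player 2's best replies: T→X; M→Y; B→Y.
The unique mutual best reply is (M, Y), giving (17, 15).
Player 2's commitment gain: 17 − 15 = 2.

2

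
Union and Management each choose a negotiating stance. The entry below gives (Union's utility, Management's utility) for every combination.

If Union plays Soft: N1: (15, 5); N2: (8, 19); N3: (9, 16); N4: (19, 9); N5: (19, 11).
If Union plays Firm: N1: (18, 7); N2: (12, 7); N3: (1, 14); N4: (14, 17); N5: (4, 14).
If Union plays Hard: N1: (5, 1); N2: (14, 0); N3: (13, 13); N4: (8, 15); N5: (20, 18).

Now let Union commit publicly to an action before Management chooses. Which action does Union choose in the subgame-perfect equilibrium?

Backward induction with Union moving first.
- Soft → Management plays N2 (best of 5, 19, 16, 9, 11); Union gets 8.
- Firm → Management plays N4 (best of 7, 7, 14, 17, 14); Union gets 14.
- Hard → Management plays N5 (best of 1, 0, 13, 15, 18); Union gets 20.
Among 8, 14, 20, the best is 20 at Hard. Subgame-perfect outcome: (Hard, N5) with payoffs (20, 18).

Hard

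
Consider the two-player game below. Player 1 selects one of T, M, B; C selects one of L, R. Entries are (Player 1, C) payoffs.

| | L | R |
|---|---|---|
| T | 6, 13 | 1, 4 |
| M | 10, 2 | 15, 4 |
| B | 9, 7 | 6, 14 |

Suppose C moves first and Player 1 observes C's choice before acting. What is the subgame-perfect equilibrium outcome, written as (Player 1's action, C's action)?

Solve by backward induction (C leads).
- L: Player 1 compares 6, 10, 9 and picks M; C would get 2.
- R: Player 1 compares 1, 15, 6 and picks M; C would get 4.
C's induced payoffs are 2, 4, so C commits to R. Subgame-perfect outcome: (M, R) with payoffs (15, 4).

(M, R)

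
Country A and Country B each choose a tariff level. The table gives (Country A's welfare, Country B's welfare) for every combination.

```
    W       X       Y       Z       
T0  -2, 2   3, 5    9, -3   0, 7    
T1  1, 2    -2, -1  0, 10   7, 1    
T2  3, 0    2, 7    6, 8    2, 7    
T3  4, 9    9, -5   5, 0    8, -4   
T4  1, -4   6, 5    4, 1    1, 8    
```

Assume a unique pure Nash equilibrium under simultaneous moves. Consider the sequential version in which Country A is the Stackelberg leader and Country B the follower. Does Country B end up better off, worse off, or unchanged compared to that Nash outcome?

Backward induction with Country A moving first.
- T0: BR = Z, leader payoff 0.
- T1: BR = Y, leader payoff 0.
- T2: BR = Y, leader payoff 6.
- T3: BR = W, leader payoff 4.
- T4: BR = Z, leader payoff 1.
Maximizing over 0, 0, 6, 4, 1, Country A chooses T2. Subgame-perfect outcome: (T2, Y) with payoffs (6, 8).
Under simultaneous play:
Country A's best replies: W→T3; X→T3; Y→T0; Z→T3.
Country B's best replies: T0→Z; T1→Y; T2→Y; T3→W; T4→Z.
The unique mutual best reply is (T3, W), giving (4, 9).
Country B earns 8 sequentially versus 9 at the Nash outcome: worse off.

worse off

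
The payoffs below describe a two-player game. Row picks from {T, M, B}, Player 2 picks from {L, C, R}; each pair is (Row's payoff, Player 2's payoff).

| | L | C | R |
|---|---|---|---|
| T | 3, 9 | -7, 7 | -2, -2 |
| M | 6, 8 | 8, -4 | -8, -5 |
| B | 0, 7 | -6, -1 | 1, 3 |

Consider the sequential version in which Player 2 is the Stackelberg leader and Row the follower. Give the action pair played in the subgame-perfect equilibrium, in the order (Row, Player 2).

(M, L)

Row best-responds to each possible Player 2 move:
- L → Row plays M (best of 3, 6, 0); Player 2 gets 8.
- C → Row plays M (best of -7, 8, -6); Player 2 gets -4.
- R → Row plays B (best of -2, -8, 1); Player 2 gets 3.
Maximizing over 8, -4, 3, Player 2 chooses L. Subgame-perfect outcome: (M, L) with payoffs (6, 8).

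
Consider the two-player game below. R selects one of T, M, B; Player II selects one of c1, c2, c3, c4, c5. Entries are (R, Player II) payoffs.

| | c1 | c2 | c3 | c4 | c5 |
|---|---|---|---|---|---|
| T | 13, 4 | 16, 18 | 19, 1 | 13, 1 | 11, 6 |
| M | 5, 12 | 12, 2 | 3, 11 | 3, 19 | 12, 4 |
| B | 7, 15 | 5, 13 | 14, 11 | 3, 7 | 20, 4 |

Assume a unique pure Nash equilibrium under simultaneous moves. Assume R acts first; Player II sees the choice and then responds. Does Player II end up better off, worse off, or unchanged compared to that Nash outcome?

unchanged

Backward induction with R moving first.
- T: BR = c2, leader payoff 16.
- M: BR = c4, leader payoff 3.
- B: BR = c1, leader payoff 7.
R's induced payoffs are 16, 3, 7, so R commits to T. Subgame-perfect outcome: (T, c2) with payoffs (16, 18).
For the simultaneous game, intersect best replies.
R's best replies: c1→T; c2→T; c3→T; c4→T; c5→B.
Player II's best replies: T→c2; M→c4; B→c1.
The unique mutual best reply is (T, c2), giving (16, 18).
Player II earns 18 sequentially versus 18 at the Nash outcome: unchanged.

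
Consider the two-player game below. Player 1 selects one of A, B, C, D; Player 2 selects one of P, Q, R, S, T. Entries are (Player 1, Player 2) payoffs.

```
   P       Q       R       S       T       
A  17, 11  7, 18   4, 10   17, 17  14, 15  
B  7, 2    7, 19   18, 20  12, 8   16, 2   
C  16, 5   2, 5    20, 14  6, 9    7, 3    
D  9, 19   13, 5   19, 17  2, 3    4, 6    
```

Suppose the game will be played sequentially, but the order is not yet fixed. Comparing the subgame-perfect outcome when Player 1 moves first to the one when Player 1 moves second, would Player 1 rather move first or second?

first

If Player 1 leads: Player 2's best replies are A→Q, B→R, C→R, D→P; Player 1's induced payoffs 7, 18, 20, 9; outcome (C, R), payoffs (20, 14).
If Player 2 leads: Player 1's best replies are P→A, Q→D, R→C, S→A, T→B; Player 2's induced payoffs 11, 5, 14, 17, 2; outcome (A, S), payoffs (17, 17).
Player 1 gets 20 moving first and 17 moving second, so Player 1 prefers to move first.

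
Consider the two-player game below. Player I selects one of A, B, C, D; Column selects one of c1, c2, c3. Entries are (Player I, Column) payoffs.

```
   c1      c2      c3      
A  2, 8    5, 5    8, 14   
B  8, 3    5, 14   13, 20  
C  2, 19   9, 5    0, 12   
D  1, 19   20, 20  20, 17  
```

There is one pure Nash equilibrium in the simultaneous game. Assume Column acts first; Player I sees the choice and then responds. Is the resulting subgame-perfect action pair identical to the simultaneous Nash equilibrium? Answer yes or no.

yes

Backward induction with Column moving first.
- c1 → Player I plays B (best of 2, 8, 2, 1); Column gets 3.
- c2 → Player I plays D (best of 5, 5, 9, 20); Column gets 20.
- c3 → Player I plays D (best of 8, 13, 0, 20); Column gets 17.
Maximizing over 3, 20, 17, Column chooses c2. Subgame-perfect outcome: (D, c2) with payoffs (20, 20).
Under simultaneous play:
Player I's best replies: c1→B; c2→D; c3→D.
Column's best replies: A→c3; B→c3; C→c1; D→c2.
Only (D, c2) has each player best-responding; Nash payoffs (20, 20).
Sequential outcome (D, c2) coincides with the Nash profile (D, c2).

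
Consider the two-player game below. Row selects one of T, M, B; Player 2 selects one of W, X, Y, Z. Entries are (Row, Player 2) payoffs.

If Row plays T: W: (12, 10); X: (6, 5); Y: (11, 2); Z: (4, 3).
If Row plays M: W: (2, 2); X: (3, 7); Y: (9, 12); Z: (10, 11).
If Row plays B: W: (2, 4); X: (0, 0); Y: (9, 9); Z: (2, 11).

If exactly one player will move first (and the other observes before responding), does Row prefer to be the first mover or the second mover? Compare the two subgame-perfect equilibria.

first

If Row leads: Player 2's best replies are T→W, M→Y, B→Z; Row's induced payoffs 12, 9, 2; outcome (T, W), payoffs (12, 10).
If Player 2 leads: Row's best replies are W→T, X→T, Y→T, Z→M; Player 2's induced payoffs 10, 5, 2, 11; outcome (M, Z), payoffs (10, 11).
Row gets 12 moving first and 10 moving second, so Row prefers to move first.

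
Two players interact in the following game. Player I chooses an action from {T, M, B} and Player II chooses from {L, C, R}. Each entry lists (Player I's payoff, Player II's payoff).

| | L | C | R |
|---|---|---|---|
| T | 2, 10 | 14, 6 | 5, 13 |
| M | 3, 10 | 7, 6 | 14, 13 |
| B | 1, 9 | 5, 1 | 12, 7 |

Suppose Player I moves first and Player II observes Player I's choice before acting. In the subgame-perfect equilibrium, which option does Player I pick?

M

Player II best-responds to each possible Player I move:
- T: BR = R, leader payoff 5.
- M: BR = R, leader payoff 14.
- B: BR = L, leader payoff 1.
Player I's induced payoffs are 5, 14, 1, so Player I commits to M. Subgame-perfect outcome: (M, R) with payoffs (14, 13).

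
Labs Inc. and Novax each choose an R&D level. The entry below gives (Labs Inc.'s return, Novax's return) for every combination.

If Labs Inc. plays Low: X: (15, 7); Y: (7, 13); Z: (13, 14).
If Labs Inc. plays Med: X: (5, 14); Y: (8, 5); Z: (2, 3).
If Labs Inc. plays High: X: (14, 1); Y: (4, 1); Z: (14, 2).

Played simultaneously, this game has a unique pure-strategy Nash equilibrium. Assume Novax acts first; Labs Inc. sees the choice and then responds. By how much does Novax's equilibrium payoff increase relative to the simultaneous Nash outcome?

5

Labs Inc. best-responds to each possible Novax move:
- X: BR = Low, leader payoff 7.
- Y: BR = Med, leader payoff 5.
- Z: BR = High, leader payoff 2.
Among 7, 5, 2, the best is 7 at X. Subgame-perfect outcome: (Low, X) with payoffs (15, 7).
Under simultaneous play:
Labs Inc.'s best replies: X→Low; Y→Med; Z→High.
Novax's best replies: Low→Z; Med→X; High→Z.
The unique mutual best reply is (High, Z), giving (14, 2).
Novax's commitment gain: 7 − 2 = 5.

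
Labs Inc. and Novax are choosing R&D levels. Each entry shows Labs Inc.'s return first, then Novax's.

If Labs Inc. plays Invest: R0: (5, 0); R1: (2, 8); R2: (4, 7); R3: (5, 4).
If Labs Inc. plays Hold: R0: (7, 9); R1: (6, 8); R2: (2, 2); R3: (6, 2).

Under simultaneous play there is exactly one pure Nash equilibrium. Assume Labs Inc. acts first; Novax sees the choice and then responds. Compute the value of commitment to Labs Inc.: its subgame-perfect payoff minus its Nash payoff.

0

Novax best-responds to each possible Labs Inc. move:
- Invest → Novax plays R1 (best of 0, 8, 7, 4); Labs Inc. gets 2.
- Hold → Novax plays R0 (best of 9, 8, 2, 2); Labs Inc. gets 7.
Among 2, 7, the best is 7 at Hold. Subgame-perfect outcome: (Hold, R0) with payoffs (7, 9).
Under simultaneous play:
Labs Inc.'s best replies: R0→Hold; R1→Hold; R2→Invest; R3→Hold.
Novax's best replies: Invest→R1; Hold→R0.
The unique mutual best reply is (Hold, R0), giving (7, 9).
Labs Inc.'s commitment gain: 7 − 7 = 0.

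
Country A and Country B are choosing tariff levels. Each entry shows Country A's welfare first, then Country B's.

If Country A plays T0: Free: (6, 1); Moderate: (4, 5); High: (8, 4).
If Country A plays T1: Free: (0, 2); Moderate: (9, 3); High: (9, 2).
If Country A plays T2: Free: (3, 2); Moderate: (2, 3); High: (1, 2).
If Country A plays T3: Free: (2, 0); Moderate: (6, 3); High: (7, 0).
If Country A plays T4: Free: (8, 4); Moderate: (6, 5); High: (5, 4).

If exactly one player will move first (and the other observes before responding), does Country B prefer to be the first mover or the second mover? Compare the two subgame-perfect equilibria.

first

If Country A leads: Country B's best replies are T0→Moderate, T1→Moderate, T2→Moderate, T3→Moderate, T4→Moderate; Country A's induced payoffs 4, 9, 2, 6, 6; outcome (T1, Moderate), payoffs (9, 3).
If Country B leads: Country A's best replies are Free→T4, Moderate→T1, High→T1; Country B's induced payoffs 4, 3, 2; outcome (T4, Free), payoffs (8, 4).
Country B gets 4 moving first and 3 moving second, so Country B prefers to move first.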